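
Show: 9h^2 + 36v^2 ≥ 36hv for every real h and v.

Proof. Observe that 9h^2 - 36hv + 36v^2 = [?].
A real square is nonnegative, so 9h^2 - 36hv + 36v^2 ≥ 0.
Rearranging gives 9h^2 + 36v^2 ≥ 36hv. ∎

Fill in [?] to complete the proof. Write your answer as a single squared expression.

The leading and trailing coefficients are 3^2 and 6^2, and 36 = 2·3·6, so the trinomial is (3h - 6v)^2.
Hence 9h^2 - 36hv + 36v^2 ≥ 0.

(3h - 6v)^2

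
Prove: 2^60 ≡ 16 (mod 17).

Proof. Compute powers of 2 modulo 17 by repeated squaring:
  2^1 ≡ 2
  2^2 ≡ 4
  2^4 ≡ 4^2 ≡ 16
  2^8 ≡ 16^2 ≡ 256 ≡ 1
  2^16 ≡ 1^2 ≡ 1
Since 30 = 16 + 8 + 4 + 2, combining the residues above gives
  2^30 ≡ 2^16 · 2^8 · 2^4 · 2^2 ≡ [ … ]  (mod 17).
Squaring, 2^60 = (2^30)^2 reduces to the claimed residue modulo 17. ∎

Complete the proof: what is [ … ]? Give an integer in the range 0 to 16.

13

Multiply the listed residues: 1 · 1 · 16 · 4 = 1 → 16 → 64.
Reducing modulo 17: 64 = 3·17 + 13, so 2^30 ≡ 13.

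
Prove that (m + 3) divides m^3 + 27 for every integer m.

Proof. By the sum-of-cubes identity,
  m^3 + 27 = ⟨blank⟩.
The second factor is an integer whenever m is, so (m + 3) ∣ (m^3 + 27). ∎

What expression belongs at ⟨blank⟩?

Polynomial division of m^3 + 27 by m + 3 leaves remainder 0 and quotient m^2 - 3m + 9.
Hence m^3 + 27 = (m + 3)(m^2 - 3m + 9).

(m + 3)(m^2 - 3m + 9)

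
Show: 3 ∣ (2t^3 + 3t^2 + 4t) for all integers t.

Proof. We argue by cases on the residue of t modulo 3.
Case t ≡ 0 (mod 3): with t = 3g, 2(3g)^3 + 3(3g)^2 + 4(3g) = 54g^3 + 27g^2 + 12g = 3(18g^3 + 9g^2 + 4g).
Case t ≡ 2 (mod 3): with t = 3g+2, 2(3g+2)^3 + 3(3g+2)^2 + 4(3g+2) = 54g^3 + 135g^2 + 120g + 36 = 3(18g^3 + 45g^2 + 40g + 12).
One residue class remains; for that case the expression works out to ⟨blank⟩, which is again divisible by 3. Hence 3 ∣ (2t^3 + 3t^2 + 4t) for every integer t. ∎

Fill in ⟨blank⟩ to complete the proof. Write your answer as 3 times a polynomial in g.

3(18g^3 + 27g^2 + 16g + 3)

The residues treated are {0, 2}, so the missing case is t ≡ 1 (mod 3); write t = 3g+1.
Then 2(3g+1)^3 + 3(3g+1)^2 + 4(3g+1) = 54g^3 + 81g^2 + 48g + 9 = 3(18g^3 + 27g^2 + 16g + 3).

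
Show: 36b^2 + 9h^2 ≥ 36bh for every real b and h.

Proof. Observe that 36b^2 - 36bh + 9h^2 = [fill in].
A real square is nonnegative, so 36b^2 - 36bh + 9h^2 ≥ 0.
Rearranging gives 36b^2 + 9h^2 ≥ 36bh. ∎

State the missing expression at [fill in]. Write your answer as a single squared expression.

(6b - 3h)^2

The leading and trailing coefficients are 6^2 and 3^2, and 36 = 2·6·3, so the trinomial is (6b - 3h)^2.
Hence 36b^2 - 36bh + 9h^2 ≥ 0.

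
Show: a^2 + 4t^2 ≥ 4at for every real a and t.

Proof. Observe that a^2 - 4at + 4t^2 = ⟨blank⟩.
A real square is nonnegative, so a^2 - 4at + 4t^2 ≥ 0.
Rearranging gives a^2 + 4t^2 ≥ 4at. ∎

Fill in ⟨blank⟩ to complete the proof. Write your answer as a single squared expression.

The leading and trailing coefficients are 1^2 and 2^2, and 4 = 2·1·2, so the trinomial is (a - 2t)^2.
Hence a^2 - 4at + 4t^2 ≥ 0.

(a - 2t)^2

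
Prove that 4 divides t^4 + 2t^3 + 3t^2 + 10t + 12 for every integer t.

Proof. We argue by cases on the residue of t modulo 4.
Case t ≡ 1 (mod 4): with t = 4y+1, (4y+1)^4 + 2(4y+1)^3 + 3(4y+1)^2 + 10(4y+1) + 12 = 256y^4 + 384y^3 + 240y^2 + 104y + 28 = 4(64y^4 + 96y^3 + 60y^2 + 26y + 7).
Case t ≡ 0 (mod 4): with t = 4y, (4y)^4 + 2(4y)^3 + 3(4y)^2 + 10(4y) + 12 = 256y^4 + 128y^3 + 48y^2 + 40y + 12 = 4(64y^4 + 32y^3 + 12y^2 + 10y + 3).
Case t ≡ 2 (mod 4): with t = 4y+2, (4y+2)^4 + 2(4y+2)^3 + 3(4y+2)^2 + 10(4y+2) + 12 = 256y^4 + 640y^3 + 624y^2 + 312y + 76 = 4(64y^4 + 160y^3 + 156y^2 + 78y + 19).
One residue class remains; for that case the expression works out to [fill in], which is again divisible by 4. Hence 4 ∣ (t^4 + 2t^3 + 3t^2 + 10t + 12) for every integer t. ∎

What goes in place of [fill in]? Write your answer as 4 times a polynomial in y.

4(64y^4 + 224y^3 + 300y^2 + 190y + 51)

Only t ≡ 3 (mod 4) is unaccounted for. Put t = 4y+3:
(4y+3)^4 + 2(4y+3)^3 + 3(4y+3)^2 + 10(4y+3) + 12 expands to 256y^4 + 896y^3 + 1200y^2 + 760y + 204,
and factoring out 4 leaves 4(64y^4 + 224y^3 + 300y^2 + 190y + 51).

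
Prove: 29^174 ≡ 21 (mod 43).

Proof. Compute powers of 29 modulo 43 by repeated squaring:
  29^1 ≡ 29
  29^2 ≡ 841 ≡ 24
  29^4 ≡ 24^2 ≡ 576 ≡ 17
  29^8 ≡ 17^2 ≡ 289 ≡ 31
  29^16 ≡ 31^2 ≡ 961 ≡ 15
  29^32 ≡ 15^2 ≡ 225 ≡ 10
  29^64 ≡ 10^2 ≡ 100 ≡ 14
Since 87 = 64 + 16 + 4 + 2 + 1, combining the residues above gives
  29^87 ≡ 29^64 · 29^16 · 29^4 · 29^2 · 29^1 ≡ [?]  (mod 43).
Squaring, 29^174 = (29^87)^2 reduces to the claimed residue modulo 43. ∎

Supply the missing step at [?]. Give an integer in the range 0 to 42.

8

Multiply the listed residues: 14 · 15 · 17 · 24 · 29 = 210 → 3570 → 85680 → 2484720.
Reducing modulo 43: 2484720 = 57784·43 + 8, so 29^87 ≡ 8.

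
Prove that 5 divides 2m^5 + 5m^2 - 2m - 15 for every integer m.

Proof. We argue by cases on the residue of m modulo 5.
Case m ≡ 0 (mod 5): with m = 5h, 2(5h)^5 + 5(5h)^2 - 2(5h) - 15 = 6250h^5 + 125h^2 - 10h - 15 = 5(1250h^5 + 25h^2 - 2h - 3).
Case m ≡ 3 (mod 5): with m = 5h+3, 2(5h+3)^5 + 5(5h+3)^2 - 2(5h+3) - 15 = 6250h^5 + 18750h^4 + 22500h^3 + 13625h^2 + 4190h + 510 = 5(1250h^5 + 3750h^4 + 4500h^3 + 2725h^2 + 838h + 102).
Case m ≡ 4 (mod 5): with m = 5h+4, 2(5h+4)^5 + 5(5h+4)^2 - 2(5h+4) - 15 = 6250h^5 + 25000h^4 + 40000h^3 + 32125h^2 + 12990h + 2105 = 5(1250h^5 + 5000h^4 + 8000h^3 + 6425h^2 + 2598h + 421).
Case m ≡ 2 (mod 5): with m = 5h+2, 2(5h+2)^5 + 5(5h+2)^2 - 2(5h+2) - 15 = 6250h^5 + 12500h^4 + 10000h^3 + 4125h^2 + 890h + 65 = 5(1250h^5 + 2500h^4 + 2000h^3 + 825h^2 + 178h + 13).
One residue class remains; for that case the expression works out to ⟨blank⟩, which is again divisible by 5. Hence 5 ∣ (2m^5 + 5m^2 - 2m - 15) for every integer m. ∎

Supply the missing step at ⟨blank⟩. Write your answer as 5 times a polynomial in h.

The residues treated are {0, 3, 4, 2}, so the missing case is m ≡ 1 (mod 5); write m = 5h+1.
Then 2(5h+1)^5 + 5(5h+1)^2 - 2(5h+1) - 15 = 6250h^5 + 6250h^4 + 2500h^3 + 625h^2 + 90h - 10 = 5(1250h^5 + 1250h^4 + 500h^3 + 125h^2 + 18h - 2).

5(1250h^5 + 1250h^4 + 500h^3 + 125h^2 + 18h - 2)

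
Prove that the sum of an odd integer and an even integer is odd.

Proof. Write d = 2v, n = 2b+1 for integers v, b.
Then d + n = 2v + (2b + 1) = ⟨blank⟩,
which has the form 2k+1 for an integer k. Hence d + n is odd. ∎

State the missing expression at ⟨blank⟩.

Expanding: 2v + (2b + 1) = 2b + 2v + 1.
Every term except the constant is even, so this is 2(b + v) + 1,
and b + v ∈ ℤ gives the required form.

2(b + v) + 1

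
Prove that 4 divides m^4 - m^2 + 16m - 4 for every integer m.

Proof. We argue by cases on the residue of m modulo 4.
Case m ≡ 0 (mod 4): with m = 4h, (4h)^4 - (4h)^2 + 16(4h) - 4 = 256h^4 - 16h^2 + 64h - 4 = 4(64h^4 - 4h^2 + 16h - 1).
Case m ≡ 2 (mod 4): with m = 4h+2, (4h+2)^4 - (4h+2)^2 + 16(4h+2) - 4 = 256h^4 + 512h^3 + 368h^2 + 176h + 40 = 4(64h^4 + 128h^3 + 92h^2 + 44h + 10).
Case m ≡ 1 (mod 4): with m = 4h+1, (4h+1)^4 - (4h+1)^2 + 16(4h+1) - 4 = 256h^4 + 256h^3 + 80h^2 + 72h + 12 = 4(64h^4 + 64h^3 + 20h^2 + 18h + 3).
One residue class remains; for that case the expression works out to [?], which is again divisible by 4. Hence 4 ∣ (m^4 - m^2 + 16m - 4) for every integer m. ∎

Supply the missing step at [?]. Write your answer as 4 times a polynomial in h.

4(64h^4 + 192h^3 + 212h^2 + 118h + 29)

Only m ≡ 3 (mod 4) is unaccounted for. Put m = 4h+3:
(4h+3)^4 - (4h+3)^2 + 16(4h+3) - 4 expands to 256h^4 + 768h^3 + 848h^2 + 472h + 116,
and factoring out 4 leaves 4(64h^4 + 192h^3 + 212h^2 + 118h + 29).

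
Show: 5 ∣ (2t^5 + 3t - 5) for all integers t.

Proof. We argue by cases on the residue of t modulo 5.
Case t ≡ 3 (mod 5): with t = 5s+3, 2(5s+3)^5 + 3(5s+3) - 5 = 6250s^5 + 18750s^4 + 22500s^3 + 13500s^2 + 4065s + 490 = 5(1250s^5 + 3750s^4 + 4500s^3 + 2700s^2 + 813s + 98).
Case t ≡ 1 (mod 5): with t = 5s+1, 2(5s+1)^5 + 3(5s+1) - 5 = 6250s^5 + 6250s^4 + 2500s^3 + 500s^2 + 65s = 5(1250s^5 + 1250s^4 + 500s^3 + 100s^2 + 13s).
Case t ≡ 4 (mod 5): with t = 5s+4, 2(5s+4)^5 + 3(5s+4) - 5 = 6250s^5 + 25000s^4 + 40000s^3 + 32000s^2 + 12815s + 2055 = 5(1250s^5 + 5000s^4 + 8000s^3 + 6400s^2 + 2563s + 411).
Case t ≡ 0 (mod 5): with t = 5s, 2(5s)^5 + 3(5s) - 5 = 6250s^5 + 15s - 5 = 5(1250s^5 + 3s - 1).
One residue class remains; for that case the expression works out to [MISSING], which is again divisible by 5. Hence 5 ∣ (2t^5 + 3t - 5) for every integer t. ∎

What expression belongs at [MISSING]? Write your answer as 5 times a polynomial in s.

The residues treated are {3, 1, 4, 0}, so the missing case is t ≡ 2 (mod 5); write t = 5s+2.
Then 2(5s+2)^5 + 3(5s+2) - 5 = 6250s^5 + 12500s^4 + 10000s^3 + 4000s^2 + 815s + 65 = 5(1250s^5 + 2500s^4 + 2000s^3 + 800s^2 + 163s + 13).

5(1250s^5 + 2500s^4 + 2000s^3 + 800s^2 + 163s + 13)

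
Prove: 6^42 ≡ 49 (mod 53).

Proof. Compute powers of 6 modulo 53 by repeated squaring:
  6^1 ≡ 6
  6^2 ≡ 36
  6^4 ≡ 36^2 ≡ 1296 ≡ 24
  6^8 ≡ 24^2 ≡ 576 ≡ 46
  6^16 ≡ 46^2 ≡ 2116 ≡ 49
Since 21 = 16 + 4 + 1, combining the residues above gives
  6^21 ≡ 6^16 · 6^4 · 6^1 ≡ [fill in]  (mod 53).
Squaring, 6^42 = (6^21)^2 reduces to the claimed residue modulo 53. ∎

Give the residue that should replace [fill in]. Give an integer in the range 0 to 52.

7

6^16 · 6^4 · 6^1 ≡ 49 · 24 · 6 = 7056.
7056 mod 53 = 7, so 6^21 ≡ 7 (mod 53).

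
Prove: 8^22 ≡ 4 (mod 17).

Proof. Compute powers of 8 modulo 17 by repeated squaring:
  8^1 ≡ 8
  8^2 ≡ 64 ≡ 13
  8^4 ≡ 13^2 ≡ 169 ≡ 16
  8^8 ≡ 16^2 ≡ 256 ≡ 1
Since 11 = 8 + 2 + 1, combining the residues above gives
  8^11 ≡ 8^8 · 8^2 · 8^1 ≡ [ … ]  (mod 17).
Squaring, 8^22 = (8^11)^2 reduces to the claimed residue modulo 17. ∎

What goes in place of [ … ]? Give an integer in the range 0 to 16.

8^8 · 8^2 · 8^1 ≡ 1 · 13 · 8 = 104.
104 mod 17 = 2, so 8^11 ≡ 2 (mod 17).

2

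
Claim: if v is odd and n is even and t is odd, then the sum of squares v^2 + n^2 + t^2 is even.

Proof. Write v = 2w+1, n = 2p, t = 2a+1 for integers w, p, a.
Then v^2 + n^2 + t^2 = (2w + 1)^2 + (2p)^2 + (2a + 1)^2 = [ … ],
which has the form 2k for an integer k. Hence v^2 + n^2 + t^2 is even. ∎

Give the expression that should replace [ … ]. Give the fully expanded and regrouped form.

(2w + 1)^2 + (2p)^2 + (2a + 1)^2 = 4a^2 + 4a + 4p^2 + 4w^2 + 4w + 2
= 2(2a^2 + 2a + 2p^2 + 2w^2 + 2w + 1).
Since 2a^2 + 2a + 2p^2 + 2w^2 + 2w + 1 is an integer, the sum of squares is of the form 2k for an integer k.

2(2a^2 + 2a + 2p^2 + 2w^2 + 2w + 1)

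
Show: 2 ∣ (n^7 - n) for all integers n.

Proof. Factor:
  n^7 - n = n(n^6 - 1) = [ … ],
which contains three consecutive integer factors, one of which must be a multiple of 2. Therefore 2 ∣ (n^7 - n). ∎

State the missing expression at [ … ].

(n - 1)n(n + 1)(n^4 + n^2 + 1)

n^6 - 1 = (n^2 - 1)(n^4 + n^2 + 1), and n^2 - 1 = (n-1)(n+1).
So n(n^6 - 1) = (n - 1)n(n + 1)(n^4 + n^2 + 1).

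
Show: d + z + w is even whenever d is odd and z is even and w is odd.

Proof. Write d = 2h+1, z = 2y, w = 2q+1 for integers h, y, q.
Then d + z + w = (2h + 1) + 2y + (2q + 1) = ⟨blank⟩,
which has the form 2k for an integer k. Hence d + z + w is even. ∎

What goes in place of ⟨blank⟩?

2(h + q + y + 1)

Expanding: (2h + 1) + 2y + (2q + 1) = 2h + 2q + 2y + 2.
Every term is even; pulling out the factor of 2 gives 2(h + q + y + 1).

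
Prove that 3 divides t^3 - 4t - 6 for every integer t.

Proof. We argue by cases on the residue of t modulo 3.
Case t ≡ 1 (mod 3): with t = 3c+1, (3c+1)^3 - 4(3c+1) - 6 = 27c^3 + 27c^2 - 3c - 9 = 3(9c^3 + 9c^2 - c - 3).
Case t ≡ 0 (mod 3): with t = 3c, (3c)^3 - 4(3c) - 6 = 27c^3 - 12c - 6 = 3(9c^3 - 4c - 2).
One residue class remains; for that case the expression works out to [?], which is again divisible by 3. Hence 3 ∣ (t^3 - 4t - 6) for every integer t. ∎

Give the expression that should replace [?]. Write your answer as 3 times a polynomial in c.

3(9c^3 + 18c^2 + 8c - 2)

Only t ≡ 2 (mod 3) is unaccounted for. Put t = 3c+2:
(3c+2)^3 - 4(3c+2) - 6 expands to 27c^3 + 54c^2 + 24c - 6,
and factoring out 3 leaves 3(9c^3 + 18c^2 + 8c - 2).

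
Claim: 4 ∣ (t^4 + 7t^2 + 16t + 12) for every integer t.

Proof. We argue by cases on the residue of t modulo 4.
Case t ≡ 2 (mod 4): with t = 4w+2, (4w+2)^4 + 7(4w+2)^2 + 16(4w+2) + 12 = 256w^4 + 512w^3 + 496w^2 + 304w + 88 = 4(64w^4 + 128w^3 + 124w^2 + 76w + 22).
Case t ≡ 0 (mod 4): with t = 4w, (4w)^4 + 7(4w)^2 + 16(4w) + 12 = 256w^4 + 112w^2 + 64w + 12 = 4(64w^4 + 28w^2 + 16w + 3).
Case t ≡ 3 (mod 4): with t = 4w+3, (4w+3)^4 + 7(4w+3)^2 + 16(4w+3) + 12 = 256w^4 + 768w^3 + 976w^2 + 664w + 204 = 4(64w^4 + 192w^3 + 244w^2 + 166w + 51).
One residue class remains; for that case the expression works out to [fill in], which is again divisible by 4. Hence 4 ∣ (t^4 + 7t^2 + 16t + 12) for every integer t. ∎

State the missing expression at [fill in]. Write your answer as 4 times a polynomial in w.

4(64w^4 + 64w^3 + 52w^2 + 34w + 9)

Only t ≡ 1 (mod 4) is unaccounted for. Put t = 4w+1:
(4w+1)^4 + 7(4w+1)^2 + 16(4w+1) + 12 expands to 256w^4 + 256w^3 + 208w^2 + 136w + 36,
and factoring out 4 leaves 4(64w^4 + 64w^3 + 52w^2 + 34w + 9).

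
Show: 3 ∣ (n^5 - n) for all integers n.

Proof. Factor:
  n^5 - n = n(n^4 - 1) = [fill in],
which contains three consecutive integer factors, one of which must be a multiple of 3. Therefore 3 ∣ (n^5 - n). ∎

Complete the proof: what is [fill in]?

(n - 1)n(n + 1)(n^2 + 1)

n^4 - 1 = (n^2 - 1)(n^2 + 1), and n^2 - 1 = (n-1)(n+1).
So n(n^4 - 1) = (n - 1)n(n + 1)(n^2 + 1).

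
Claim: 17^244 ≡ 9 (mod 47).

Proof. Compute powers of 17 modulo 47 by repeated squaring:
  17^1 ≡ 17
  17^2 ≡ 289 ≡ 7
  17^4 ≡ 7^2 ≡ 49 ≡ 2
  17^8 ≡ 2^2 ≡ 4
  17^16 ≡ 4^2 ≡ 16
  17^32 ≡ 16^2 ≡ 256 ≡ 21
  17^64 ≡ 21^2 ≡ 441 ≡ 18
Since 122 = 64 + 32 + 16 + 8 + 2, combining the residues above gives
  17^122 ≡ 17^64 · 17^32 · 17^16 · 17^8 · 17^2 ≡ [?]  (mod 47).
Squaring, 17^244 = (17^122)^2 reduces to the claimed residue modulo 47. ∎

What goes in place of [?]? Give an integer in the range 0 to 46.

17^64 · 17^32 · 17^16 · 17^8 · 17^2 ≡ 18 · 21 · 16 · 4 · 7 = 169344.
169344 mod 47 = 3, so 17^122 ≡ 3 (mod 47).

3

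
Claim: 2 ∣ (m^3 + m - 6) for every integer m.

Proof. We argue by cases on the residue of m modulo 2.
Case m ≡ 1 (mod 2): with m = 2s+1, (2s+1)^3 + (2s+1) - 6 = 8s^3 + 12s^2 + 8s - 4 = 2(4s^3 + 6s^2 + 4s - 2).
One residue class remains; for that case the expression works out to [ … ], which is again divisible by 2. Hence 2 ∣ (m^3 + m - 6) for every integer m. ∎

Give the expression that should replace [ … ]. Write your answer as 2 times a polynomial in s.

2(4s^3 + s - 3)

Only m ≡ 0 (mod 2) is unaccounted for. Put m = 2s:
(2s)^3 + (2s) - 6 expands to 8s^3 + 2s - 6,
and factoring out 2 leaves 2(4s^3 + s - 3).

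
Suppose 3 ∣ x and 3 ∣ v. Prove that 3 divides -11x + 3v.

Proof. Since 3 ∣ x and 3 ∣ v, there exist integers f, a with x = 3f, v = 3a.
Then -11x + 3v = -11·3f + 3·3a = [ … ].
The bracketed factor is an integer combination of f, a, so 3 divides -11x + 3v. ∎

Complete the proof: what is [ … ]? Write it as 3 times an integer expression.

3(3a - 11f)

Each term has a factor of 3: -11·3f + 3·3a = 3·(3a - 11f).
Since 3a - 11f is an integer, 3 ∣ (-11x + 3v).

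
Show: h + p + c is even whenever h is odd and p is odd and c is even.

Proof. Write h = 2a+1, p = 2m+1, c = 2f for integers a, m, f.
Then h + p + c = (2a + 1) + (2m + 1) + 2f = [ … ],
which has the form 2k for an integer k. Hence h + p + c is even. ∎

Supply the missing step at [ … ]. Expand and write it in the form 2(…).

(2a + 1) + (2m + 1) + 2f = 2a + 2f + 2m + 2
= 2(a + f + m + 1).
Since a + f + m + 1 is an integer, the sum is of the form 2k for an integer k.

2(a + f + m + 1)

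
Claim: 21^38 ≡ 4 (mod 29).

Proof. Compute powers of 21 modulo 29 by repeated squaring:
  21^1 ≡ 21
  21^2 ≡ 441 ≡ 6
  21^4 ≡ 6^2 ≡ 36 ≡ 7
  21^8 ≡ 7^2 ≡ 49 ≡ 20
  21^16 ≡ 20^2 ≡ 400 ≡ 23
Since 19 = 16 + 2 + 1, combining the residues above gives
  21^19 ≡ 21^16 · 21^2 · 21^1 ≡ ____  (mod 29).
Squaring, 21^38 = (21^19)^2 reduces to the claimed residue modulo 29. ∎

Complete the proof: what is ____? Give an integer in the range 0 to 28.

27

Multiply the listed residues: 23 · 6 · 21 = 138 → 2898.
Reducing modulo 29: 2898 = 99·29 + 27, so 21^19 ≡ 27.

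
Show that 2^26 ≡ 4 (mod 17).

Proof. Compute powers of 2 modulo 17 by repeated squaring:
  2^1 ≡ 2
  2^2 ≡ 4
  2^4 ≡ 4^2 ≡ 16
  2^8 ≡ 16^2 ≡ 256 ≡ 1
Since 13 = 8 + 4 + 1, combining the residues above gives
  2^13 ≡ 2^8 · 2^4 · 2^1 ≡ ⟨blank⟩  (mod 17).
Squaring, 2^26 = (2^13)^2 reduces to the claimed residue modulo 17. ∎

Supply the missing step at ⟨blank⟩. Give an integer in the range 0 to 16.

15

Multiply the listed residues: 1 · 16 · 2 = 16 → 32.
Reducing modulo 17: 32 = 1·17 + 15, so 2^13 ≡ 15.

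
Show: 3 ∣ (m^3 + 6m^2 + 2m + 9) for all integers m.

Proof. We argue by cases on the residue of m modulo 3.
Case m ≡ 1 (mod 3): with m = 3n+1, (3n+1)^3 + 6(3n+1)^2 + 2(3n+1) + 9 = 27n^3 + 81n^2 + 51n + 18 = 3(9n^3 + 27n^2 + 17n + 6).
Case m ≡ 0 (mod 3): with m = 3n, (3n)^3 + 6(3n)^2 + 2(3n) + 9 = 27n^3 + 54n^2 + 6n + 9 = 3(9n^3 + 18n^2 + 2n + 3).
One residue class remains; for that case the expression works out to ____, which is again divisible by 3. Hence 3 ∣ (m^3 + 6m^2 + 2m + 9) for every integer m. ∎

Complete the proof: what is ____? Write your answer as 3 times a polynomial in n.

The residues treated are {1, 0}, so the missing case is m ≡ 2 (mod 3); write m = 3n+2.
Then (3n+2)^3 + 6(3n+2)^2 + 2(3n+2) + 9 = 27n^3 + 108n^2 + 114n + 45 = 3(9n^3 + 36n^2 + 38n + 15).

3(9n^3 + 36n^2 + 38n + 15)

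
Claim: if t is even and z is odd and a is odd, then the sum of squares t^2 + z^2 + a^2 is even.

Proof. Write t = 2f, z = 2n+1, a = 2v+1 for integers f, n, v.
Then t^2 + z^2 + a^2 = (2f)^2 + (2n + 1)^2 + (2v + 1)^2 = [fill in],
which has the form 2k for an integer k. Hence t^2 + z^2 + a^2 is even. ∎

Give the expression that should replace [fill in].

2(2f^2 + 2n^2 + 2n + 2v^2 + 2v + 1)

(2f)^2 + (2n + 1)^2 + (2v + 1)^2 = 4f^2 + 4n^2 + 4n + 4v^2 + 4v + 2
= 2(2f^2 + 2n^2 + 2n + 2v^2 + 2v + 1).
Since 2f^2 + 2n^2 + 2n + 2v^2 + 2v + 1 is an integer, the sum of squares is of the form 2k for an integer k.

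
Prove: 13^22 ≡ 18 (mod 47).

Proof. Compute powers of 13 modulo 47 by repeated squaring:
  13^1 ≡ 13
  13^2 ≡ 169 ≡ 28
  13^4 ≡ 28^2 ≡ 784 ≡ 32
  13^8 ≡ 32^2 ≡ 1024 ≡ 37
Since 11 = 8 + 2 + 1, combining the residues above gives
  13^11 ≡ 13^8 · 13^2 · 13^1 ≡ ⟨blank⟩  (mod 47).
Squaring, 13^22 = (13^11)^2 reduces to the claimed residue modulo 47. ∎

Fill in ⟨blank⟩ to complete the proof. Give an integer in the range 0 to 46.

26

Multiply the listed residues: 37 · 28 · 13 = 1036 → 13468.
Reducing modulo 47: 13468 = 286·47 + 26, so 13^11 ≡ 26.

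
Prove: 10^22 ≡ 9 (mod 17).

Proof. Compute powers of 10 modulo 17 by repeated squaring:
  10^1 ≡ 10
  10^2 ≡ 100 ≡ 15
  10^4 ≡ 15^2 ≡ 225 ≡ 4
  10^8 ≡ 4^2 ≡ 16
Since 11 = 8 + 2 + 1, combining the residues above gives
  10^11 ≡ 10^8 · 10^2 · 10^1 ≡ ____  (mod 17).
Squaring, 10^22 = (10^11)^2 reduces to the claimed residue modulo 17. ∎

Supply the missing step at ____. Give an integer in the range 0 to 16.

Multiply the listed residues: 16 · 15 · 10 = 240 → 2400.
Reducing modulo 17: 2400 = 141·17 + 3, so 10^11 ≡ 3.

3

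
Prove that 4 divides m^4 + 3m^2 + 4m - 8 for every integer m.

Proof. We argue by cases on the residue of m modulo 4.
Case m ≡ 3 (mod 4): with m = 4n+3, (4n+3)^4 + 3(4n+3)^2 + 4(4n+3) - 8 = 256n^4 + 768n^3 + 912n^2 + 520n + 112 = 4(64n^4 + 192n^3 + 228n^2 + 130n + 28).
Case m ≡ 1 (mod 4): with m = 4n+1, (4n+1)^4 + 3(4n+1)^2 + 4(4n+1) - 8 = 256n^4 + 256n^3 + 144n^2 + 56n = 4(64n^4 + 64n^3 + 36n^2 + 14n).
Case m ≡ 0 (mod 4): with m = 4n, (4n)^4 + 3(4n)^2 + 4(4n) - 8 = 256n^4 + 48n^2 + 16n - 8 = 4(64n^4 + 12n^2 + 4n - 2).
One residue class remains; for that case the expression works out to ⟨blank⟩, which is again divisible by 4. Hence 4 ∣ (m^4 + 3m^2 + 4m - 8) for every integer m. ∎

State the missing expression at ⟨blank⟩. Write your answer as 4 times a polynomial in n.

The residues treated are {3, 1, 0}, so the missing case is m ≡ 2 (mod 4); write m = 4n+2.
Then (4n+2)^4 + 3(4n+2)^2 + 4(4n+2) - 8 = 256n^4 + 512n^3 + 432n^2 + 192n + 28 = 4(64n^4 + 128n^3 + 108n^2 + 48n + 7).

4(64n^4 + 128n^3 + 108n^2 + 48n + 7)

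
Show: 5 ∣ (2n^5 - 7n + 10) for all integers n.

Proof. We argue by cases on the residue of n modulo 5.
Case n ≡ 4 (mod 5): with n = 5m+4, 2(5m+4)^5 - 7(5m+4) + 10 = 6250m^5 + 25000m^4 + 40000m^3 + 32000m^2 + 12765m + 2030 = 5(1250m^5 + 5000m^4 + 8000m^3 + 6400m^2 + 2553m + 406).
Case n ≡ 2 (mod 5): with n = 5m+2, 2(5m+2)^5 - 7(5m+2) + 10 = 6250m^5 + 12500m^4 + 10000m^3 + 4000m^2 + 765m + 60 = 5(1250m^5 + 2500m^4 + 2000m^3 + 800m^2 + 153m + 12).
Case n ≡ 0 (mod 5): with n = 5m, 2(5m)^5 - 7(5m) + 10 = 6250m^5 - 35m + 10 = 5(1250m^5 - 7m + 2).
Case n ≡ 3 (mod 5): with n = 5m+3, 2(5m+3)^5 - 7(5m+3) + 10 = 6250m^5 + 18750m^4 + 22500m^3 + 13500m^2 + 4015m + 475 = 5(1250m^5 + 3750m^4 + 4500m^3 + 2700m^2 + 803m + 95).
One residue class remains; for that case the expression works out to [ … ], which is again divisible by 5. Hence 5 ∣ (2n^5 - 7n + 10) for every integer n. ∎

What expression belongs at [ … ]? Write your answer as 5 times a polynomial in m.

5(1250m^5 + 1250m^4 + 500m^3 + 100m^2 + 3m + 1)

The residues treated are {4, 2, 0, 3}, so the missing case is n ≡ 1 (mod 5); write n = 5m+1.
Then 2(5m+1)^5 - 7(5m+1) + 10 = 6250m^5 + 6250m^4 + 2500m^3 + 500m^2 + 15m + 5 = 5(1250m^5 + 1250m^4 + 500m^3 + 100m^2 + 3m + 1).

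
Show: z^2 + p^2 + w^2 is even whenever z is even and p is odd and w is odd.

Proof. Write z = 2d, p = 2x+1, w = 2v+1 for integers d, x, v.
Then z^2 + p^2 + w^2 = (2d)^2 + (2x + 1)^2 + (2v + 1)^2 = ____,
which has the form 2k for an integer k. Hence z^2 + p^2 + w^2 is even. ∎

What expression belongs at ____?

Expanding: (2d)^2 + (2x + 1)^2 + (2v + 1)^2 = 4d^2 + 4v^2 + 4v + 4x^2 + 4x + 2.
Every term is even; pulling out the factor of 2 gives 2(2d^2 + 2v^2 + 2v + 2x^2 + 2x + 1).

2(2d^2 + 2v^2 + 2v + 2x^2 + 2x + 1)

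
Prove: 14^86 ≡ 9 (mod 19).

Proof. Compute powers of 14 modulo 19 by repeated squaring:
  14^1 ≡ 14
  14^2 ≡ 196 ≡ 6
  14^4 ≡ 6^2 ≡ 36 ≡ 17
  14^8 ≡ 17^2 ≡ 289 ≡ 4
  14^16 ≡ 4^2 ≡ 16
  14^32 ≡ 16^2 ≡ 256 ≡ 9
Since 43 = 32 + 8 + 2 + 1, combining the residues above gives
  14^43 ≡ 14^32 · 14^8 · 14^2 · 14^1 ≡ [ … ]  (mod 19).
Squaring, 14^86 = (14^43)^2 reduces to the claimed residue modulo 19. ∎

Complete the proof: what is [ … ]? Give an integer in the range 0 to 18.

3

Multiply the listed residues: 9 · 4 · 6 · 14 = 36 → 216 → 3024.
Reducing modulo 19: 3024 = 159·19 + 3, so 14^43 ≡ 3.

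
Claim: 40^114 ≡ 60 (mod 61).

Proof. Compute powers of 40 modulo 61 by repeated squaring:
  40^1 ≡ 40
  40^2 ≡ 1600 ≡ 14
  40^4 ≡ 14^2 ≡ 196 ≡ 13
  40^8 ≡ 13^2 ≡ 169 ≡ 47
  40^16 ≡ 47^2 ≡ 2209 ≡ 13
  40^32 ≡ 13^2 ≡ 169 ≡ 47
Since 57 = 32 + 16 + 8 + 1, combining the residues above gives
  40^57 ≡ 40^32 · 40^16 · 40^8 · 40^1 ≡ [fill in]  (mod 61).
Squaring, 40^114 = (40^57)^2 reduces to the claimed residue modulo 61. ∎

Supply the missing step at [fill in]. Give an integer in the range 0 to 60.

40^32 · 40^16 · 40^8 · 40^1 ≡ 47 · 13 · 47 · 40 = 1148680.
1148680 mod 61 = 50, so 40^57 ≡ 50 (mod 61).

50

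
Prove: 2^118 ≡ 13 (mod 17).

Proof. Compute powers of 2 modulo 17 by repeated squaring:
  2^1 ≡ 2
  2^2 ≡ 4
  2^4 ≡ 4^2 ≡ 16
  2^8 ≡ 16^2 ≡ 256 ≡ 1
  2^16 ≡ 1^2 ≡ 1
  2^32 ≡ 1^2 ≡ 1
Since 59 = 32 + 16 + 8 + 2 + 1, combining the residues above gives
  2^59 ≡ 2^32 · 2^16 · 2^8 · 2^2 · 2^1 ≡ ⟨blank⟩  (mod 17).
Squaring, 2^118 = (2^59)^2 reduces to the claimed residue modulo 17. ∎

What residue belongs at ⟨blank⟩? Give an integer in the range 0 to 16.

Multiply the listed residues: 1 · 1 · 1 · 4 · 2 = 1 → 1 → 4 → 8.
Reducing modulo 17: 8 = 0·17 + 8, so 2^59 ≡ 8.

8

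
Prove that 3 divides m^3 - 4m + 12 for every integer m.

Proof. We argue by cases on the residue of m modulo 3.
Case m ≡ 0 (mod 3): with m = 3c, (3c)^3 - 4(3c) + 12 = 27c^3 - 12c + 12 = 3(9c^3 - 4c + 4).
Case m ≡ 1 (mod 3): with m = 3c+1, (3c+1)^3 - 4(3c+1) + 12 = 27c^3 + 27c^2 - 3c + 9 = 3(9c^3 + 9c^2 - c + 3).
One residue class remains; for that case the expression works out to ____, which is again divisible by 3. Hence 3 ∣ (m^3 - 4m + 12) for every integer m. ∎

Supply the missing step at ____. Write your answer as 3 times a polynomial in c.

Only m ≡ 2 (mod 3) is unaccounted for. Put m = 3c+2:
(3c+2)^3 - 4(3c+2) + 12 expands to 27c^3 + 54c^2 + 24c + 12,
and factoring out 3 leaves 3(9c^3 + 18c^2 + 8c + 4).

3(9c^3 + 18c^2 + 8c + 4)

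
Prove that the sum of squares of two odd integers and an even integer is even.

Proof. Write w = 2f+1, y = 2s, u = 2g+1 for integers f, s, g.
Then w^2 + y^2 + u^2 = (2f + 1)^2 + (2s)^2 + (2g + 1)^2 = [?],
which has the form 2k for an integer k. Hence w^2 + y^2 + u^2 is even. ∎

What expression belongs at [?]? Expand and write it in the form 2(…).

Expanding: (2f + 1)^2 + (2s)^2 + (2g + 1)^2 = 4f^2 + 4f + 4g^2 + 4g + 4s^2 + 2.
Every term is even; pulling out the factor of 2 gives 2(2f^2 + 2f + 2g^2 + 2g + 2s^2 + 1).

2(2f^2 + 2f + 2g^2 + 2g + 2s^2 + 1)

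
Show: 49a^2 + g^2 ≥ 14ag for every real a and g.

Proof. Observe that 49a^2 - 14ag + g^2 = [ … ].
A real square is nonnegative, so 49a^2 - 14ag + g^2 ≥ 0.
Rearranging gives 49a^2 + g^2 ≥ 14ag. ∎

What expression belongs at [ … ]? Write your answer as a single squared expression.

(7a - g)^2

49a^2 - 14ag + g^2 is a perfect-square trinomial: the outer terms are (7a)^2 and (g)^2, and the cross term is -2·7a·g.
So 49a^2 - 14ag + g^2 = (7a - g)^2 ≥ 0.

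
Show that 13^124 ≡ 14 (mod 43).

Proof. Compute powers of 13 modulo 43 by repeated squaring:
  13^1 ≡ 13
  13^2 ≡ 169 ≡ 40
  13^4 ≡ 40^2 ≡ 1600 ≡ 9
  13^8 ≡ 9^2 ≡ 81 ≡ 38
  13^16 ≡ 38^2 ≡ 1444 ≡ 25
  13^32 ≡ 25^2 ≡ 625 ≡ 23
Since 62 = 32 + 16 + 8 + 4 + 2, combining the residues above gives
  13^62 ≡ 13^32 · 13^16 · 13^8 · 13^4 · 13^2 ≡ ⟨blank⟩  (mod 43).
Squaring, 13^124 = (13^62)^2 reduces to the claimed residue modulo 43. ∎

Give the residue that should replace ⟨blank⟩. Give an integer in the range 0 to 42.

Multiply the listed residues: 23 · 25 · 38 · 9 · 40 = 575 → 21850 → 196650 → 7866000.
Reducing modulo 43: 7866000 = 182930·43 + 10, so 13^62 ≡ 10.

10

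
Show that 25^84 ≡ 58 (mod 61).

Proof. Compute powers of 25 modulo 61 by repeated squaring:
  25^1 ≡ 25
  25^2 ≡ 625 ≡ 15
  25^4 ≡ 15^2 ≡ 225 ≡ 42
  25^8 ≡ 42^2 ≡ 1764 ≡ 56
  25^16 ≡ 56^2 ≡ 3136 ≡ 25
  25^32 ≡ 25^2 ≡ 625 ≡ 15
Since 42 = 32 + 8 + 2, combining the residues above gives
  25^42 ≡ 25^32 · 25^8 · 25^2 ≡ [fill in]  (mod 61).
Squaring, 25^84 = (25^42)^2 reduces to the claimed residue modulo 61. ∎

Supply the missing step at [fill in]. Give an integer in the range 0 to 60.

Multiply the listed residues: 15 · 56 · 15 = 840 → 12600.
Reducing modulo 61: 12600 = 206·61 + 34, so 25^42 ≡ 34.

34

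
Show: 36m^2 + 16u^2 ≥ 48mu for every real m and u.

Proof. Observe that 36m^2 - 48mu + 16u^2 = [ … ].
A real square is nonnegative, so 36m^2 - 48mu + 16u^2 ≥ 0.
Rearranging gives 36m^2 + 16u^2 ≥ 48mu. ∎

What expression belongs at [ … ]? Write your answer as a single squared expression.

The leading and trailing coefficients are 6^2 and 4^2, and 48 = 2·6·4, so the trinomial is (6m - 4u)^2.
Hence 36m^2 - 48mu + 16u^2 ≥ 0.

(6m - 4u)^2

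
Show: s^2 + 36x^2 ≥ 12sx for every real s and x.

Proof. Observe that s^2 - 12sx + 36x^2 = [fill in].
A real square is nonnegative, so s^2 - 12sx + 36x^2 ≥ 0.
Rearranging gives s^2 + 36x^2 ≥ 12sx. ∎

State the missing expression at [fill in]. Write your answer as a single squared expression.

(s - 6x)^2

The leading and trailing coefficients are 1^2 and 6^2, and 12 = 2·1·6, so the trinomial is (s - 6x)^2.
Hence s^2 - 12sx + 36x^2 ≥ 0.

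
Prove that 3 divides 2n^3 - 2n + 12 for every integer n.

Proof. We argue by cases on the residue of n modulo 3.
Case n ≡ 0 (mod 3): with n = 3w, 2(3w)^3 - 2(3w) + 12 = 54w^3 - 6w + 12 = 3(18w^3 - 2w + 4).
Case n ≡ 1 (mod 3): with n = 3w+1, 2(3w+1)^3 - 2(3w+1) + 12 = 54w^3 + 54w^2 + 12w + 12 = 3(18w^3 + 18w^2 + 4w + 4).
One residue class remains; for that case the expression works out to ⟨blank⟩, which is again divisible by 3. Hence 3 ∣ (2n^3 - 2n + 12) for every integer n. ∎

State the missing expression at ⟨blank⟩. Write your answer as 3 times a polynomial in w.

Only n ≡ 2 (mod 3) is unaccounted for. Put n = 3w+2:
2(3w+2)^3 - 2(3w+2) + 12 expands to 54w^3 + 108w^2 + 66w + 24,
and factoring out 3 leaves 3(18w^3 + 36w^2 + 22w + 8).

3(18w^3 + 36w^2 + 22w + 8)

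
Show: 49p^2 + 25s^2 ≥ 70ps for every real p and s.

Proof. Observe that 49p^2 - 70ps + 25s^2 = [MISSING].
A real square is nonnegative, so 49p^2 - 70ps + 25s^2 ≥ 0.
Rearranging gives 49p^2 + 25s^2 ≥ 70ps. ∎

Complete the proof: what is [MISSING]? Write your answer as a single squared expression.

(7p - 5s)^2

The leading and trailing coefficients are 7^2 and 5^2, and 70 = 2·7·5, so the trinomial is (7p - 5s)^2.
Hence 49p^2 - 70ps + 25s^2 ≥ 0.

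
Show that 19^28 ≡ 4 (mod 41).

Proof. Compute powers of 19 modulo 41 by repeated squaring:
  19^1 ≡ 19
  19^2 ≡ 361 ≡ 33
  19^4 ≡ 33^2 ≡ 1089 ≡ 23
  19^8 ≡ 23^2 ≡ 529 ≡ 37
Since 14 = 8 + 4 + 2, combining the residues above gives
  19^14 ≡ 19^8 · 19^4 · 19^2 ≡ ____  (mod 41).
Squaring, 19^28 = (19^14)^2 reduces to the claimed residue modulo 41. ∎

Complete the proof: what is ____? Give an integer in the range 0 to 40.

Multiply the listed residues: 37 · 23 · 33 = 851 → 28083.
Reducing modulo 41: 28083 = 684·41 + 39, so 19^14 ≡ 39.

39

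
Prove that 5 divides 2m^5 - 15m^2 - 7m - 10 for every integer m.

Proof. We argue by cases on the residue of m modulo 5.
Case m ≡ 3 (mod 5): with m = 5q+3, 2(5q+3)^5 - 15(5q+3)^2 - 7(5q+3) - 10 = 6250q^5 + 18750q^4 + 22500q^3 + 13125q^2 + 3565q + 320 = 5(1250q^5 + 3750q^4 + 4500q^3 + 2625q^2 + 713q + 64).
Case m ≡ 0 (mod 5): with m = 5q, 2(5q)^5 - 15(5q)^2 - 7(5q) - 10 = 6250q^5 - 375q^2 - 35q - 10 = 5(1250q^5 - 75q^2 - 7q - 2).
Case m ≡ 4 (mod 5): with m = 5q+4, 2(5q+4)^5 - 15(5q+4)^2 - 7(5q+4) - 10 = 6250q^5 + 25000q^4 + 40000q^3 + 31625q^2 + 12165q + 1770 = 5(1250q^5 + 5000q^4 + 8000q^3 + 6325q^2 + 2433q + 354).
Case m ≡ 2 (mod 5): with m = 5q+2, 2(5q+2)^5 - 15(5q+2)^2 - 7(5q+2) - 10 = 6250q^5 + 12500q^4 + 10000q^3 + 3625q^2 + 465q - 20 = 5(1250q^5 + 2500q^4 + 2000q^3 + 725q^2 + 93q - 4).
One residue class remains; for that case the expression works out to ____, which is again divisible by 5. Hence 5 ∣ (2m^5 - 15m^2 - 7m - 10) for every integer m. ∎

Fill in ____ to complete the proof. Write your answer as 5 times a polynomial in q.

5(1250q^5 + 1250q^4 + 500q^3 + 25q^2 - 27q - 6)

The residues treated are {3, 0, 4, 2}, so the missing case is m ≡ 1 (mod 5); write m = 5q+1.
Then 2(5q+1)^5 - 15(5q+1)^2 - 7(5q+1) - 10 = 6250q^5 + 6250q^4 + 2500q^3 + 125q^2 - 135q - 30 = 5(1250q^5 + 1250q^4 + 500q^3 + 25q^2 - 27q - 6).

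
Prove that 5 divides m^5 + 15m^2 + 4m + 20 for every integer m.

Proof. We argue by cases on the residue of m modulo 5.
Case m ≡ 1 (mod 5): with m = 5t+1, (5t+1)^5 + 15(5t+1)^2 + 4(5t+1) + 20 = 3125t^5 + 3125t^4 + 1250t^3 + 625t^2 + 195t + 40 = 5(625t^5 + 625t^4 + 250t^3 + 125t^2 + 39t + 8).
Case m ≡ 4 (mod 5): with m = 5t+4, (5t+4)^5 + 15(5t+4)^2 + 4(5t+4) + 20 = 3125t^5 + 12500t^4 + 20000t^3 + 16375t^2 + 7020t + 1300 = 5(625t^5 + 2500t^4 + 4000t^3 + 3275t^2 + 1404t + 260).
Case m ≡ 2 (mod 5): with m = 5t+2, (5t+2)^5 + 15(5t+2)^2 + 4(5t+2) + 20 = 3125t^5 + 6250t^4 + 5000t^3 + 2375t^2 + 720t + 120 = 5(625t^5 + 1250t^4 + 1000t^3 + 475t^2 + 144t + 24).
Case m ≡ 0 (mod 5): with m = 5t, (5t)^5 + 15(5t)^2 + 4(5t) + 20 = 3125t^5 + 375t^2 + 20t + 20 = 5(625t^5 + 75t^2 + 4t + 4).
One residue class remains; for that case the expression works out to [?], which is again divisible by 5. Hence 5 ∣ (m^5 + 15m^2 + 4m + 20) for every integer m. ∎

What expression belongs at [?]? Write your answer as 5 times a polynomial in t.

The residues treated are {1, 4, 2, 0}, so the missing case is m ≡ 3 (mod 5); write m = 5t+3.
Then (5t+3)^5 + 15(5t+3)^2 + 4(5t+3) + 20 = 3125t^5 + 9375t^4 + 11250t^3 + 7125t^2 + 2495t + 410 = 5(625t^5 + 1875t^4 + 2250t^3 + 1425t^2 + 499t + 82).

5(625t^5 + 1875t^4 + 2250t^3 + 1425t^2 + 499t + 82)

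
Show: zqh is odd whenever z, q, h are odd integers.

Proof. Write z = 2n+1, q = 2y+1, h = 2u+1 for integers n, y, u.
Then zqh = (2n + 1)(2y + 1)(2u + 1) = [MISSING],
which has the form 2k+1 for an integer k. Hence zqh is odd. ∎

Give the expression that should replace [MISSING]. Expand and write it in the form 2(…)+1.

2(4nuy + 2nu + 2ny + n + 2uy + u + y) + 1

Expanding: (2n + 1)(2y + 1)(2u + 1) = 8nuy + 4nu + 4ny + 2n + 4uy + 2u + 2y + 1.
Every term except the constant is even, so this is 2(4nuy + 2nu + 2ny + n + 2uy + u + y) + 1,
and 4nuy + 2nu + 2ny + n + 2uy + u + y ∈ ℤ gives the required form.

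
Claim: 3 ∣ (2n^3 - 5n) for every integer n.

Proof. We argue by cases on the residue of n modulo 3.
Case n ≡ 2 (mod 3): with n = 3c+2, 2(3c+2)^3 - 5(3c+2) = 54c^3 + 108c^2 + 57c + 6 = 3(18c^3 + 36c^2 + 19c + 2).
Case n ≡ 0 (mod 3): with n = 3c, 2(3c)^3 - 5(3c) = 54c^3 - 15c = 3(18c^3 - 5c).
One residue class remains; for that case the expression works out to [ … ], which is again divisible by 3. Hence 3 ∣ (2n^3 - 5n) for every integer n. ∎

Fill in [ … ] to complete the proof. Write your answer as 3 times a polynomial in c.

3(18c^3 + 18c^2 + c - 1)

The residues treated are {2, 0}, so the missing case is n ≡ 1 (mod 3); write n = 3c+1.
Then 2(3c+1)^3 - 5(3c+1) = 54c^3 + 54c^2 + 3c - 3 = 3(18c^3 + 18c^2 + c - 1).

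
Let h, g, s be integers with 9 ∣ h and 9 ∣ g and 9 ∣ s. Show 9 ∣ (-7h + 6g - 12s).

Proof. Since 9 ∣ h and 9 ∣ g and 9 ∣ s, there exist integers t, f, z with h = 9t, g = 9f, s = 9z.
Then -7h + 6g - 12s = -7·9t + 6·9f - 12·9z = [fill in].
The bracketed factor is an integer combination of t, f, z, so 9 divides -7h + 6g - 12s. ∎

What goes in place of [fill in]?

9(6f - 7t - 12z)

Pull the common 9 out of every term: -7·9t + 6·9f - 12·9z = 9(6f - 7t - 12z).
6f - 7t - 12z is an integer, which exhibits the divisibility.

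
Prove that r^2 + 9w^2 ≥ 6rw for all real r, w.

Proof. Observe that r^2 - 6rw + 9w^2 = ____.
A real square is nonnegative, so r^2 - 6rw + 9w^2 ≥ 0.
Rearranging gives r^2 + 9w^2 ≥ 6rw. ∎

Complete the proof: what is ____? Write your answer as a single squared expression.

(r - 3w)^2

The leading and trailing coefficients are 1^2 and 3^2, and 6 = 2·1·3, so the trinomial is (r - 3w)^2.
Hence r^2 - 6rw + 9w^2 ≥ 0.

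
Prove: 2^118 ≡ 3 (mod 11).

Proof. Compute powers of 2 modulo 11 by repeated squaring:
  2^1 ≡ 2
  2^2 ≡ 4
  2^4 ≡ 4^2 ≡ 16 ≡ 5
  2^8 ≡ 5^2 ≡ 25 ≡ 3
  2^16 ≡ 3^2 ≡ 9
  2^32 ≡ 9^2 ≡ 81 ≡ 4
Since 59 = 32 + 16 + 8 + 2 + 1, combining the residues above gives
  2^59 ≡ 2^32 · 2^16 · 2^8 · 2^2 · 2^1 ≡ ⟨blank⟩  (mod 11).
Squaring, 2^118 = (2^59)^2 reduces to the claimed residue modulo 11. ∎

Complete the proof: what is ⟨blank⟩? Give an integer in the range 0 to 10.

6

Multiply the listed residues: 4 · 9 · 3 · 4 · 2 = 36 → 108 → 432 → 864.
Reducing modulo 11: 864 = 78·11 + 6, so 2^59 ≡ 6.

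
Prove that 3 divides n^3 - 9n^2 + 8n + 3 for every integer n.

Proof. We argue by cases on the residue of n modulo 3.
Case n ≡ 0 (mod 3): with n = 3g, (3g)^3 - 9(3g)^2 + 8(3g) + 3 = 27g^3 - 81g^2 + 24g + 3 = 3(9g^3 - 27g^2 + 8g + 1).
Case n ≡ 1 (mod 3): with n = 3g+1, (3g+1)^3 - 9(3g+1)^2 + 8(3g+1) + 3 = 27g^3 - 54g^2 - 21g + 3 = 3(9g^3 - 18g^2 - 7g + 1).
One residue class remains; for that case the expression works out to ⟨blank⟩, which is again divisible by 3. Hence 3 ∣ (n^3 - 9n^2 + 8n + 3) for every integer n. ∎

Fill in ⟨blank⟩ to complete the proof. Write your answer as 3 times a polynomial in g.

3(9g^3 - 9g^2 - 16g - 3)

The residues treated are {0, 1}, so the missing case is n ≡ 2 (mod 3); write n = 3g+2.
Then (3g+2)^3 - 9(3g+2)^2 + 8(3g+2) + 3 = 27g^3 - 27g^2 - 48g - 9 = 3(9g^3 - 9g^2 - 16g - 3).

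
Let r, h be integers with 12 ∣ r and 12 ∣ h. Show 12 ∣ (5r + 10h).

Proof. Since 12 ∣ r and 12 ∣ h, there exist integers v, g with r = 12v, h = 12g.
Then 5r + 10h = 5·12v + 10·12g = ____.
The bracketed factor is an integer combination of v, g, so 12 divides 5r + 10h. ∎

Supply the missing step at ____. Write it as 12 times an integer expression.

12(10g + 5v)

Each term has a factor of 12: 5·12v + 10·12g = 12·(10g + 5v).
Since 10g + 5v is an integer, 12 ∣ (5r + 10h).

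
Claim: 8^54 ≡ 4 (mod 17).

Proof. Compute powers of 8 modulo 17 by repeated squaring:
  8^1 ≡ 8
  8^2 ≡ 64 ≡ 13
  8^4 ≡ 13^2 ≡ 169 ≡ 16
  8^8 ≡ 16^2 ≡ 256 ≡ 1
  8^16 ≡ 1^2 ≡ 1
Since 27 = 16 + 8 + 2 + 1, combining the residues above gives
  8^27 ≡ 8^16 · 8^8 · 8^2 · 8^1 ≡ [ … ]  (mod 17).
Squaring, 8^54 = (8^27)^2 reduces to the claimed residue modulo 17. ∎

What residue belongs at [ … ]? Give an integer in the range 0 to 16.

8^16 · 8^8 · 8^2 · 8^1 ≡ 1 · 1 · 13 · 8 = 104.
104 mod 17 = 2, so 8^27 ≡ 2 (mod 17).

2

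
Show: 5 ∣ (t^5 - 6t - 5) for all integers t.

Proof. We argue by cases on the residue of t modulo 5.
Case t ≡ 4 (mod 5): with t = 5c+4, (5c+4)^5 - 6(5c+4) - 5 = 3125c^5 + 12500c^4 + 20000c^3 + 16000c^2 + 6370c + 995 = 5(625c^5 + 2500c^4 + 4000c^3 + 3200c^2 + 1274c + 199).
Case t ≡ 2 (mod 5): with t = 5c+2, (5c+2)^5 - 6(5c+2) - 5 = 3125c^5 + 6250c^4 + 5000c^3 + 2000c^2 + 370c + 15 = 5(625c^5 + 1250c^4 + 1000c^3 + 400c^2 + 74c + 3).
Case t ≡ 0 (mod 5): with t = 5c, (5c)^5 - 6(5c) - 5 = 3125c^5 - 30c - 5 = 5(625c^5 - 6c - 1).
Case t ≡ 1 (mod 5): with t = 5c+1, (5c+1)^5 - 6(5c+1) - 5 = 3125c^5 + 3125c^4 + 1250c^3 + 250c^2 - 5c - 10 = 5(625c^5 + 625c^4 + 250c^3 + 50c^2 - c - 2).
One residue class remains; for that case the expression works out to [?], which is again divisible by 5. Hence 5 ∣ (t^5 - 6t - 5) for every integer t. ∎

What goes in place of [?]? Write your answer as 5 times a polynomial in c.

5(625c^5 + 1875c^4 + 2250c^3 + 1350c^2 + 399c + 44)

Only t ≡ 3 (mod 5) is unaccounted for. Put t = 5c+3:
(5c+3)^5 - 6(5c+3) - 5 expands to 3125c^5 + 9375c^4 + 11250c^3 + 6750c^2 + 1995c + 220,
and factoring out 5 leaves 5(625c^5 + 1875c^4 + 2250c^3 + 1350c^2 + 399c + 44).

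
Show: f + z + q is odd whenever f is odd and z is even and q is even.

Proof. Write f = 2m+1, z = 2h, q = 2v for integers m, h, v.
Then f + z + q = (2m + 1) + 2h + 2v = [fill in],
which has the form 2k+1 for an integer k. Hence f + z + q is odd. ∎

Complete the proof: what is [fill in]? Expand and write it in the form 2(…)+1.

Expanding: (2m + 1) + 2h + 2v = 2h + 2m + 2v + 1.
Every term except the constant is even, so this is 2(h + m + v) + 1,
and h + m + v ∈ ℤ gives the required form.

2(h + m + v) + 1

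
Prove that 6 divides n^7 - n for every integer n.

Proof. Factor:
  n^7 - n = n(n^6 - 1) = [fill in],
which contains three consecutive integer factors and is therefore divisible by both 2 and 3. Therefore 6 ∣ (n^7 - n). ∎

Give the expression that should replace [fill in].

n^6 - 1 = (n^2 - 1)(n^4 + n^2 + 1), and n^2 - 1 = (n-1)(n+1).
So n(n^6 - 1) = (n - 1)n(n + 1)(n^4 + n^2 + 1).

(n - 1)n(n + 1)(n^4 + n^2 + 1)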